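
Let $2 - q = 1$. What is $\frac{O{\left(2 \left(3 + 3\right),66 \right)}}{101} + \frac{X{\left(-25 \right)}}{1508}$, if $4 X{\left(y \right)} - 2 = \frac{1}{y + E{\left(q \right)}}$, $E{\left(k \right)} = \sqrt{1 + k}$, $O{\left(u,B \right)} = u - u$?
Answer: $\frac{1221}{3757936} - \frac{\sqrt{2}}{3757936} \approx 0.00032454$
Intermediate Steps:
$q = 1$ ($q = 2 - 1 = 1$)
$O{\left(u,B \right)} = 0$
$X{\left(y \right)} = \frac{1}{2} + \frac{1}{4 \left(y + \sqrt{2}\right)}$ ($X{\left(y \right)} = \frac{1}{2} + \frac{1}{4 \left(y + \sqrt{1 + 1}\right)} = \frac{1}{2} + \frac{1}{4 \left(y + \sqrt{2}\right)}$)
$\frac{O{\left(2 \left(3 + 3\right),66 \right)}}{101} + \frac{X{\left(-25 \right)}}{1508} = \frac{0}{101} + \frac{\frac{1}{-25 + \sqrt{2}} \left(\frac{1}{4} + \frac{1}{2} \left(-25\right) + \frac{\sqrt{2}}{2}\right)}{1508} = 0 \cdot \frac{1}{101} + \frac{\frac{1}{4} - \frac{25}{2} + \frac{\sqrt{2}}{2}}{-25 + \sqrt{2}} \cdot \frac{1}{1508} = 0 + \frac{- \frac{49}{4} + \frac{\sqrt{2}}{2}}{-25 + \sqrt{2}} \cdot \frac{1}{1508} = 0 + \frac{- \frac{49}{4} + \frac{\sqrt{2}}{2}}{1508 \left(-25 + \sqrt{2}\right)} = \frac{- \frac{49}{4} + \frac{\sqrt{2}}{2}}{1508 \left(-25 + \sqrt{2}\right)}$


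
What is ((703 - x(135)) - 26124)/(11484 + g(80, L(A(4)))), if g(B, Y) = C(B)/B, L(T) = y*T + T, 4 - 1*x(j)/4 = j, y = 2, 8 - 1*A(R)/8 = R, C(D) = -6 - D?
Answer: -995880/459317 ≈ -2.1682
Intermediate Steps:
A(R) = 64 - 8*R
x(j) = 16 - 4*j
L(T) = 3*T (L(T) = 2*T + T = 3*T)
g(B, Y) = (-6 - B)/B
((703 - x(135)) - 26124)/(11484 + g(80, L(A(4)))) = ((703 - (16 - 4*135)) - 26124)/(11484 + (-6 - 1*80)/80) = ((703 - (16 - 540)) - 26124)/(11484 + (-6 - 80)/80) = ((703 - 1*(-524)) - 26124)/(11484 + (1/80)*(-86)) = ((703 + 524) - 26124)/(11484 - 43/40) = (1227 - 26124)/(459317/40) = -24897*40/459317 = -995880/459317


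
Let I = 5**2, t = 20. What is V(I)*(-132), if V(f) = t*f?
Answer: -66000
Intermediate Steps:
I = 25
V(f) = 20*f
V(I)*(-132) = (20*25)*(-132) = 500*(-132) = -66000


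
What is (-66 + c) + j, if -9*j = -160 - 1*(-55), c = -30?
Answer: -253/3 ≈ -84.333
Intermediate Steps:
j = 35/3 (j = -(-160 - 1*(-55))/9 = -(-160 + 55)/9 = -⅑*(-105) = 35/3 ≈ 11.667)
(-66 + c) + j = (-66 - 30) + 35/3 = -96 + 35/3 = -253/3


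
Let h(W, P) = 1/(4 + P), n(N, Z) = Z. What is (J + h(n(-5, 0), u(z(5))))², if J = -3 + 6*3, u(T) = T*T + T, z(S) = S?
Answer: 261121/1156 ≈ 225.88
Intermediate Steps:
u(T) = T + T² (u(T) = T² + T = T + T²)
J = 15 (J = -3 + 18 = 15)
(J + h(n(-5, 0), u(z(5))))² = (15 + 1/(4 + 5*(1 + 5)))² = (15 + 1/(4 + 5*6))² = (15 + 1/(4 + 30))² = (15 + 1/34)² = (511/34)² = 261121/1156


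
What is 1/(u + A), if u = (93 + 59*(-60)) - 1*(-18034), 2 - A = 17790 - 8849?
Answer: 1/5648 ≈ 0.00017705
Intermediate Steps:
A = -8939 (A = 2 - (17790 - 8849) = 2 - 1*8941 = 2 - 8941 = -8939)
u = 14587 (u = (93 - 3540) + 18034 = -3447 + 18034 = 14587)
1/(u + A) = 1/(14587 - 8939) = 1/5648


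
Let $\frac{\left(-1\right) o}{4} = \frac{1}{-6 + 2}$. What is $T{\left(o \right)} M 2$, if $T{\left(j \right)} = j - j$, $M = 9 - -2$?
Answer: $0$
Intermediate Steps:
$M = 11$ ($M = 9 + 2 = 11$)
$o = 1$ ($o = - \frac{4}{-6 + 2} = - \frac{4}{-4} = \left(-4\right) \left(- \frac{1}{4}\right) = 1$)
$T{\left(j \right)} = 0$
$T{\left(o \right)} M 2 = 0 \cdot 11 \cdot 2 = 0 \cdot 2 = 0$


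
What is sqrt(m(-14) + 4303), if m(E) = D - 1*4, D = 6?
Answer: sqrt(4305) ≈ 65.613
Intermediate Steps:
m(E) = 2 (m(E) = 6 - 1*4 = 6 - 4 = 2)
sqrt(m(-14) + 4303) = sqrt(2 + 4303) = sqrt(4305)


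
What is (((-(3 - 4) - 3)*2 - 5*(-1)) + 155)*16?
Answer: 2496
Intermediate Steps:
(((-(3 - 4) - 3)*2 - 5*(-1)) + 155)*16 = (((-1*(-1) - 3)*2 + 5) + 155)*16 = (((1 - 3)*2 + 5) + 155)*16 = ((-2*2 + 5) + 155)*16 = ((-4 + 5) + 155)*16 = (1 + 155)*16 = 156*16 = 2496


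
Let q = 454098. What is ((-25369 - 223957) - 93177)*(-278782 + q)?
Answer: -60046255948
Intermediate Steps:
((-25369 - 223957) - 93177)*(-278782 + q) = ((-25369 - 223957) - 93177)*(-278782 + 454098) = (-249326 - 93177)*175316 = -342503*175316 = -60046255948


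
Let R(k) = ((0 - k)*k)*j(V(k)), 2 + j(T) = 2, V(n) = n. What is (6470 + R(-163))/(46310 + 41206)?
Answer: 3235/43758 ≈ 0.073929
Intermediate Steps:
j(T) = 0 (j(T) = -2 + 2 = 0)
R(k) = 0 (R(k) = ((0 - k)*k)*0 = ((-k)*k)*0 = -k**2*0 = 0)
(6470 + R(-163))/(46310 + 41206) = (6470 + 0)/(46310 + 41206) = 6470/87516 = 6470*(1/87516) = 3235/43758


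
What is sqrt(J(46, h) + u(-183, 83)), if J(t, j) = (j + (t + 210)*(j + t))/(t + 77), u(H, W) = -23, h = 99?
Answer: sqrt(4229970)/123 ≈ 16.721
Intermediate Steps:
J(t, j) = (j + (210 + t)*(j + t))/(77 + t)
sqrt(J(46, h) + u(-183, 83)) = sqrt((46**2 + 210*46 + 211*99 + 99*46)/(77 + 46) - 23) = sqrt((2116 + 9660 + 20889 + 4554)/123 - 23) = sqrt((1/123)*37219 - 23) = sqrt(37219/123 - 23) = sqrt(34390/123) = sqrt(4229970)/123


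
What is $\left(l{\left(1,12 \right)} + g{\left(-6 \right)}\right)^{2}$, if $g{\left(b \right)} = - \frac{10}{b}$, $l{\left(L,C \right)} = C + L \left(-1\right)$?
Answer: $\frac{1444}{9} \approx 160.44$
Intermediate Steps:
$l{\left(L,C \right)} = C - L$
$\left(l{\left(1,12 \right)} + g{\left(-6 \right)}\right)^{2} = \left(\left(12 - 1\right) - \frac{10}{-6}\right)^{2} = \left(\left(12 - 1\right) - - \frac{5}{3}\right)^{2} = \left(11 + \frac{5}{3}\right)^{2} = \left(\frac{38}{3}\right)^{2} = \frac{1444}{9}$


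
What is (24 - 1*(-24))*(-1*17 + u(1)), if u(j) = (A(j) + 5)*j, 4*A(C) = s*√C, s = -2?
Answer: -600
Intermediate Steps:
A(C) = -√C/2 (A(C) = (-2*√C)/4 = -√C/2)
u(j) = j*(5 - √j/2) (u(j) = (-√j/2 + 5)*j = (5 - √j/2)*j = j*(5 - √j/2))
(24 - 1*(-24))*(-1*17 + u(1)) = (24 - 1*(-24))*(-1*17 + (5*1 - 1^(3/2)/2)) = (24 + 24)*(-17 + (5 - ½*1)) = 48*(-17 + (5 - ½)) = 48*(-17 + 9/2) = 48*(-25/2) = -600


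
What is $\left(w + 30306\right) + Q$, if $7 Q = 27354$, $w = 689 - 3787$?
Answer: $\frac{217810}{7} \approx 31116.0$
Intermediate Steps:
$w = -3098$
$Q = \frac{27354}{7}$ ($Q = \frac{1}{7} \cdot 27354 = \frac{27354}{7} \approx 3907.7$)
$\left(w + 30306\right) + Q = \left(-3098 + 30306\right) + \frac{27354}{7} = 27208 + \frac{27354}{7} = \frac{217810}{7}$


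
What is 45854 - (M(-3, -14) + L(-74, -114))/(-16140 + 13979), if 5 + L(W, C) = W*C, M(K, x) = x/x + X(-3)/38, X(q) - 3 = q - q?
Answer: 3765759191/82118 ≈ 45858.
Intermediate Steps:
X(q) = 3 (X(q) = 3 + (q - q) = 3 + 0 = 3)
M(K, x) = 41/38 (M(K, x) = x/x + 3/38 = 1 + 3*(1/38) = 1 + 3/38 = 41/38)
L(W, C) = -5 + C*W (L(W, C) = -5 + W*C = -5 + C*W)
45854 - (M(-3, -14) + L(-74, -114))/(-16140 + 13979) = 45854 - (41/38 + (-5 - 114*(-74)))/(-16140 + 13979) = 45854 - (41/38 + (-5 + 8436))/(-2161) = 45854 - (41/38 + 8431)*(-1)/2161 = 45854 - 320419*(-1)/(38*2161) = 45854 - 1*(-320419/82118) = 45854 + 320419/82118 = 3765759191/82118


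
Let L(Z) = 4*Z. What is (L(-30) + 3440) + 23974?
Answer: 27294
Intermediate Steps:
(L(-30) + 3440) + 23974 = (4*(-30) + 3440) + 23974 = (-120 + 3440) + 23974 = 3320 + 23974 = 27294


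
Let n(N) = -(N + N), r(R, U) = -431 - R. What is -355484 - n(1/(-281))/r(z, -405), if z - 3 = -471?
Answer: -3695967150/10397 ≈ -3.5548e+5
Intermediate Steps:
z = -468 (z = 3 - 471 = -468)
n(N) = -2*N
-355484 - n(1/(-281))/r(z, -405) = -355484 - (-2/(-281))/(-431 - 1*(-468)) = -355484 - (-2*(-1/281))/(-431 + 468) = -355484 - 2/(281*37) = -355484 - 1*2/10397 = -355484 - 2/10397 = -3695967150/10397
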